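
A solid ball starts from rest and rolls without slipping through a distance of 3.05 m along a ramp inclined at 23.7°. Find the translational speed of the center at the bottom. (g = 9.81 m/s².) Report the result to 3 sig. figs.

Here I = (2/5)MR², so the shape factor k = I/(MR²) = 0.4.
Pure rolling means v = ωR; then KE = ½Mv² + ½I(v/R)² = ½(1+k)Mv² = (7/10)Mv².
The vertical drop is h = L sinθ = 3.05 × sin23.7° = 1.226 m.
Energy conservation: Mgh = (7/10)Mv², so v = √(2gh/(1+k)) = √(2 × 9.81 × 1.226 / 1.4) ≈ 4.14 m/s.

v ≈ 4.14 m/s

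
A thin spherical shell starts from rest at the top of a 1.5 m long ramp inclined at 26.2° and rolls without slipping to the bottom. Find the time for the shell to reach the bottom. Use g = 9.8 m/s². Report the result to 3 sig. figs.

t ≈ 1.07 s

Here I = (2/3)MR², so the shape factor k = I/(MR²) = 2/3.
Translational: Mg sinθ − f = Ma. Rotational about the CM: fR = Iα = kMRa, so f = kMa.
Hence a = g sinθ/(1+k) = 9.8×sin26.2°/1.667 = 2.596 m/s².
With constant a from rest, t = √(2L/a) = √(2·1.5/2.596) ≈ 1.07 s.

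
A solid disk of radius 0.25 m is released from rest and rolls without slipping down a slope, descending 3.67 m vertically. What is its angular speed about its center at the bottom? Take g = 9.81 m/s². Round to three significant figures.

For this body I = (1/2)MR², i.e. k = I/(MR²) = 0.5.
Since it rolls without slipping, ω = v/R and KE = ½Mv² + ½Iω² = ½(1+k)Mv² = (3/4)Mv².
Energy conservation Mgh = ½(1+k)Mv² gives v = √(2gh/(1+k)) = √(2 × 9.81 × 3.67 / 1.5) = 6.928 m/s.
The angular speed follows from ω = v/R = 6.928/0.25 ≈ 27.7 rad/s.

ω ≈ 27.7 rad/s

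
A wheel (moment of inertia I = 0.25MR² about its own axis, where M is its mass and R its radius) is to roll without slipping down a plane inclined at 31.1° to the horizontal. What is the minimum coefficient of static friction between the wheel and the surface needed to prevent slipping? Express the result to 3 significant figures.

μ_min ≈ 0.121

With I = 0.25MR², the ratio k = I/(MR²) is 0.25.
Translational: Mg sinθ − f = Ma. Rotational about the CM: fR = Iα = kMRa, so f = kMa.
These give a = g sinθ/(1+k) and the required friction f = kMg sinθ/(1+k).
The normal force is N = Mg cosθ, so μ_min = f/N = k tanθ/(1+k).
μ_min = 0.25 × tan31.1° / 1.25 ≈ 0.121.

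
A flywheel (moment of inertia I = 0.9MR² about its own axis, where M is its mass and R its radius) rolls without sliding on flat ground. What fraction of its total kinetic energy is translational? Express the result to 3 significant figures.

fraction ≈ 0.526

With I = 0.9MR², the ratio k = I/(MR²) is 0.9.
With ω = v/R, KE_trans = ½Mv² and KE_rot = ½Iω² = ½kMv², so KE_total = ½(1+k)Mv².
The translational fraction is therefore 1/(1+k) = 1/1.9 ≈ 0.526.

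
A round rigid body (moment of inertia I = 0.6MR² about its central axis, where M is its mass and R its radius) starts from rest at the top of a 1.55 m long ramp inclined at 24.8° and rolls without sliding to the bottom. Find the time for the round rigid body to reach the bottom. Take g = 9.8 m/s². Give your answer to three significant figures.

Here I = 0.6MR², so the shape factor k = I/(MR²) = 0.6.
Along the incline Mg sinθ − f = Ma, and torque about the center fR = Iα = kMR²(a/R) gives f = kMa.
Hence a = g sinθ/(1+k) = 9.8×sin24.8°/1.6 = 2.569 m/s².
Starting from rest, L = ½at², so t = √(2L/a) = √(2×1.55/2.569) ≈ 1.10 s.

t ≈ 1.10 s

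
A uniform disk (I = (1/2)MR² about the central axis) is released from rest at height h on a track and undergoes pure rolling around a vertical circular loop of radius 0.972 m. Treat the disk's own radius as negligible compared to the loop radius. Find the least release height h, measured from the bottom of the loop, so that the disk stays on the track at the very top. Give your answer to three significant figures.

Here I = (1/2)MR², so the shape factor k = I/(MR²) = 0.5.
At the top of the loop, the minimum-contact condition is Mg = Mv_top²/r, so v_top² = gr.
With ω = v/R, the kinetic energy at speed v is ½(1+k)Mv² = (3/4)Mv².
Energy conservation from release (height h) to the top (height 2r): Mgh = Mg(2r) + (3/4)M·gr.
Thus h_min = 2r + (1+k)r/2 = r(2 + 1.5/2) = 0.972 × 2.75 ≈ 2.67 m.

h_min ≈ 2.67 m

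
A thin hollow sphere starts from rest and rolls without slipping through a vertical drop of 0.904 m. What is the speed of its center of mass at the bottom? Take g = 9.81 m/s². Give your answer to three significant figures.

v ≈ 3.26 m/s

With I = (2/3)MR², the ratio k = I/(MR²) is 2/3.
Pure rolling means v = ωR; then KE = ½Mv² + ½I(v/R)² = ½(1+k)Mv² = (5/6)Mv².
Energy conservation: Mgh = (5/6)Mv², so v = √(2gh/(1+k)) = √(2 × 9.81 × 0.904 / 1.667) ≈ 3.26 m/s.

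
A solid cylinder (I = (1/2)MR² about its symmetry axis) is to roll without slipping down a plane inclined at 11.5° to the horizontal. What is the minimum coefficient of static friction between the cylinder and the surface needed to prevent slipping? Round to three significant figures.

The moment of inertia is (1/2)MR², giving k ≡ I/(MR²) = 0.5.
Translational: Mg sinθ − f = Ma. Rotational about the CM: fR = Iα = kMRa, so f = kMa.
These give a = g sinθ/(1+k) and the required friction f = kMg sinθ/(1+k).
The normal force is N = Mg cosθ, so μ_min = f/N = k tanθ/(1+k).
μ_min = 0.5 × tan11.5° / 1.5 ≈ 0.0678.

μ_min ≈ 0.0678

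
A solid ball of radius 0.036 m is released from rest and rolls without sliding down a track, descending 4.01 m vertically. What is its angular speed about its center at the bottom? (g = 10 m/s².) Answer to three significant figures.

For this body I = (2/5)MR², i.e. k = I/(MR²) = 0.4.
Pure rolling means v = ωR; then KE = ½Mv² + ½I(v/R)² = ½(1+k)Mv² = (7/10)Mv².
Energy conservation Mgh = ½(1+k)Mv² gives v = √(2gh/(1+k)) = √(2 × 10 × 4.01 / 1.4) = 7.569 m/s.
Then ω = v/R = 7.569 / 0.036 ≈ 210 rad/s.

ω ≈ 210 rad/s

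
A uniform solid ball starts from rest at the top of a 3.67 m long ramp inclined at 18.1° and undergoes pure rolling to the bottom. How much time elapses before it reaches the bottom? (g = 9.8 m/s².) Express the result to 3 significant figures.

t ≈ 1.84 s

The moment of inertia is (2/5)MR², giving k ≡ I/(MR²) = 0.4.
Newton's second law down the slope: Mg sinθ − f = Ma. The torque equation fR = Iα (with α = a/R) gives f = kMa.
Hence a = g sinθ/(1+k) = 9.8×sin18.1°/1.4 = 2.175 m/s².
With constant a from rest, t = √(2L/a) = √(2·3.67/2.175) ≈ 1.84 s.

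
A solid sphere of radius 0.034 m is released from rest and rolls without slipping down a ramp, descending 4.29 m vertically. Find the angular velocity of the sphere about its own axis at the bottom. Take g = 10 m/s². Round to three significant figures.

ω ≈ 230 rad/s

Here I = (2/5)MR², so the shape factor k = I/(MR²) = 0.4.
Pure rolling means v = ωR; then KE = ½Mv² + ½I(v/R)² = ½(1+k)Mv² = (7/10)Mv².
Energy conservation Mgh = ½(1+k)Mv² gives v = √(2gh/(1+k)) = √(2 × 10 × 4.29 / 1.4) = 7.829 m/s.
The angular speed follows from ω = v/R = 7.829/0.034 ≈ 230 rad/s.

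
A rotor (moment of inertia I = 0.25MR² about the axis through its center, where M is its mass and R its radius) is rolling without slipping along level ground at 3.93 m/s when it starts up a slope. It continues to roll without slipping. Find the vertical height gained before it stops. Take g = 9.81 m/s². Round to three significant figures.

h ≈ 0.984 m

The moment of inertia is 0.25MR², giving k ≡ I/(MR²) = 0.25.
Pure rolling means v = ωR; then KE = ½Mv² + ½I(v/R)² = ½(1+k)Mv² = (5/8)Mv².
At the top the kinetic energy is zero, so (5/8)Mv₀² = Mgh.
Thus h = (1+k)v₀²/(2g) = 1.25 × 3.93² / (2 × 9.81) ≈ 0.984 m.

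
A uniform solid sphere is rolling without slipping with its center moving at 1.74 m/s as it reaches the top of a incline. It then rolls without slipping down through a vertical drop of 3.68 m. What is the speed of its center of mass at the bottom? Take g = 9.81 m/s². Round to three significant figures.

Here I = (2/5)MR², so the shape factor k = I/(MR²) = 0.4.
Rolling without slipping gives ω = v/R, so the total kinetic energy is ½Mv² + ½Iω² = ½(1+k)Mv² = (7/10)Mv².
Energy conservation: (7/10)Mv₀² + Mgh = (7/10)Mv², so v² = v₀² + 2gh/(1+k).
v = √(1.74² + 2×9.81×3.68/1.4) = √54.6 ≈ 7.39 m/s.

v ≈ 7.39 m/s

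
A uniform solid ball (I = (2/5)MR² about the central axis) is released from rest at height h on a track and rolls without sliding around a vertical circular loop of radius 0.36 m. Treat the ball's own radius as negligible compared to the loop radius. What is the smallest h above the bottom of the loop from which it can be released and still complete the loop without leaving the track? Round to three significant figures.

With I = (2/5)MR², the ratio k = I/(MR²) is 0.4.
At the top of the loop, the minimum-contact condition is Mg = Mv_top²/r, so v_top² = gr.
With ω = v/R, the kinetic energy at speed v is ½(1+k)Mv² = (7/10)Mv².
Energy conservation from release (height h) to the top (height 2r): Mgh = Mg(2r) + (7/10)M·gr.
Thus h_min = 2r + (1+k)r/2 = r(2 + 1.4/2) = 0.36 × 2.7 ≈ 0.972 m.

h_min ≈ 0.972 m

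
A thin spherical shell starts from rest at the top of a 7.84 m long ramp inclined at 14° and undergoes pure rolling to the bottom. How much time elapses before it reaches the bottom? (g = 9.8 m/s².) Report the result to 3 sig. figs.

t ≈ 3.32 s

For this body I = (2/3)MR², i.e. k = I/(MR²) = 2/3.
Newton's second law down the slope: Mg sinθ − f = Ma. The torque equation fR = Iα (with α = a/R) gives f = kMa.
Hence a = g sinθ/(1+k) = 9.8×sin14°/1.667 = 1.423 m/s².
With constant a from rest, t = √(2L/a) = √(2·7.84/1.423) ≈ 3.32 s.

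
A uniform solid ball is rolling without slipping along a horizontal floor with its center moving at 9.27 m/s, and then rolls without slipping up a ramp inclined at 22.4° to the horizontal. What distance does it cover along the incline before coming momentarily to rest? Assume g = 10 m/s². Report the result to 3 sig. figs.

Here I = (2/5)MR², so the shape factor k = I/(MR²) = 0.4.
Rolling without slipping gives ω = v/R, so the total kinetic energy is ½Mv² + ½Iω² = ½(1+k)Mv² = (7/10)Mv².
Setting this equal to Mgh gives the vertical rise h = (1+k)v₀²/(2g) = 1.4×9.27²/(2×10) = 6.015 m.
Along the incline, d = h/sinθ = 6.015/sin22.4° ≈ 15.8 m.

d ≈ 15.8 m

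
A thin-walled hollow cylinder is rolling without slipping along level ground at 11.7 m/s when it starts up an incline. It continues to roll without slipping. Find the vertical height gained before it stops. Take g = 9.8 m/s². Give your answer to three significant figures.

The moment of inertia is MR², giving k ≡ I/(MR²) = 1.
Since it rolls without slipping, ω = v/R and KE = ½Mv² + ½Iω² = ½(1+k)Mv² = Mv².
All of this converts to potential energy at the highest point: Mv₀² = Mgh.
Thus h = (1+k)v₀²/(2g) = 2 × 11.7² / (2 × 9.8) ≈ 14.0 m.

h ≈ 14.0 m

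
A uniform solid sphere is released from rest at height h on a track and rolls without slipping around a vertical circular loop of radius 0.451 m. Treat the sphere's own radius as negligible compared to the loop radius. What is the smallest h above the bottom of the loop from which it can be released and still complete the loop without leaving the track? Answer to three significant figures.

h_min ≈ 1.22 m

For this body I = (2/5)MR², i.e. k = I/(MR²) = 0.4.
At the top of the loop, the minimum-contact condition is Mg = Mv_top²/r, so v_top² = gr.
With ω = v/R, the kinetic energy at speed v is ½(1+k)Mv² = (7/10)Mv².
Energy conservation from release (height h) to the top (height 2r): Mgh = Mg(2r) + (7/10)M·gr.
Thus h_min = 2r + (1+k)r/2 = r(2 + 1.4/2) = 0.451 × 2.7 ≈ 1.22 m.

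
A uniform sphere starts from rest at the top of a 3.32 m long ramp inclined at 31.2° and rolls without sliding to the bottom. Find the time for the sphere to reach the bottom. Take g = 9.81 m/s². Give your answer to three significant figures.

t ≈ 1.35 s

With I = (2/5)MR², the ratio k = I/(MR²) is 0.4.
Newton's second law down the slope: Mg sinθ − f = Ma. The torque equation fR = Iα (with α = a/R) gives f = kMa.
Hence a = g sinθ/(1+k) = 9.81×sin31.2°/1.4 = 3.63 m/s².
Starting from rest, L = ½at², so t = √(2L/a) = √(2×3.32/3.63) ≈ 1.35 s.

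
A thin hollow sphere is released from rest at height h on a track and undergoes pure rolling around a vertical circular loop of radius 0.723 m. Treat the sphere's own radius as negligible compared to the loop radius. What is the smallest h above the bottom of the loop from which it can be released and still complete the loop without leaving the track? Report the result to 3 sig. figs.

For this body I = (2/3)MR², i.e. k = I/(MR²) = 2/3.
At the top of the loop, the minimum-contact condition is Mg = Mv_top²/r, so v_top² = gr.
With ω = v/R, the kinetic energy at speed v is ½(1+k)Mv² = (5/6)Mv².
Energy conservation from release (height h) to the top (height 2r): Mgh = Mg(2r) + (5/6)M·gr.
Thus h_min = 2r + (1+k)r/2 = r(2 + 1.667/2) = 0.723 × 2.833 ≈ 2.05 m.

h_min ≈ 2.05 m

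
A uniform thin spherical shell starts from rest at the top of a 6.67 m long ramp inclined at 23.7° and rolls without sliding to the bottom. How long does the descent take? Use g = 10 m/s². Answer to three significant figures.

t ≈ 2.35 s

For this body I = (2/3)MR², i.e. k = I/(MR²) = 2/3.
Newton's second law down the slope: Mg sinθ − f = Ma. The torque equation fR = Iα (with α = a/R) gives f = kMa.
Hence a = g sinθ/(1+k) = 10×sin23.7°/1.667 = 2.412 m/s².
Starting from rest, L = ½at², so t = √(2L/a) = √(2×6.67/2.412) ≈ 2.35 s.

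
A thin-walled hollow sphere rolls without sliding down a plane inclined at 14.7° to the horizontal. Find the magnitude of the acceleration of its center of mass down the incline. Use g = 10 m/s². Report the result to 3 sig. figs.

a ≈ 1.52 m/s²

With I = (2/3)MR², the ratio k = I/(MR²) is 2/3.
Translational: Mg sinθ − f = Ma. Rotational about the CM: fR = Iα = kMRa, so f = kMa.
Eliminating f: Mg sinθ = (1+k)Ma, so a = g sinθ/(1+k) = 10 × sin14.7° / 1.667 ≈ 1.52 m/s².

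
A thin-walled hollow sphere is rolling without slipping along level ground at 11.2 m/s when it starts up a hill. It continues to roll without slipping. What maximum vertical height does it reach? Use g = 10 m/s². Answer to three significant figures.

h ≈ 10.5 m

With I = (2/3)MR², the ratio k = I/(MR²) is 2/3.
The rolling condition ω = v/R makes the rotational term ½I(v/R)² = ½kMv², so KE_total = ½(1+k)Mv² = (5/6)Mv².
At the top the kinetic energy is zero, so (5/6)Mv₀² = Mgh.
Thus h = (1+k)v₀²/(2g) = 1.667 × 11.2² / (2 × 10) ≈ 10.5 m.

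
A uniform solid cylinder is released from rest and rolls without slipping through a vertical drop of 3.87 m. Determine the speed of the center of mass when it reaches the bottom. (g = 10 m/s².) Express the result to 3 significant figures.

For this body I = (1/2)MR², i.e. k = I/(MR²) = 0.5.
The rolling condition ω = v/R makes the rotational term ½I(v/R)² = ½kMv², so KE_total = ½(1+k)Mv² = (3/4)Mv².
Energy conservation: Mgh = (3/4)Mv², so v = √(2gh/(1+k)) = √(2 × 10 × 3.87 / 1.5) ≈ 7.18 m/s.

v ≈ 7.18 m/s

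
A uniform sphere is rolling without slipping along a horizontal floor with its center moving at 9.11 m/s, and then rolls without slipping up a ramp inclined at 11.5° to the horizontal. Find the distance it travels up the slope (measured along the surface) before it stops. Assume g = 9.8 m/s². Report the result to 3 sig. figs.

d ≈ 29.7 m

For this body I = (2/5)MR², i.e. k = I/(MR²) = 0.4.
Pure rolling means v = ωR; then KE = ½Mv² + ½I(v/R)² = ½(1+k)Mv² = (7/10)Mv².
Setting this equal to Mgh gives the vertical rise h = (1+k)v₀²/(2g) = 1.4×9.11²/(2×9.8) = 5.928 m.
The distance along the slope is d = h/sinθ = 5.928/sin11.5° ≈ 29.7 m.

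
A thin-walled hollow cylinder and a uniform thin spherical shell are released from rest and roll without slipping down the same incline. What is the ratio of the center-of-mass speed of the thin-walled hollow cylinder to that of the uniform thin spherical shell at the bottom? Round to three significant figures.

Each satisfies Mgh = ½(1+k)Mv² with k = I/(MR²), so v ∝ 1/√(1+k).
For the thin-walled hollow cylinder k = 1; for the uniform thin spherical shell k = 2/3.
v₁/v₂ = √((1+k₂)/(1+k₁)) = √(1.667/2) ≈ 0.913.

v_ratio ≈ 0.913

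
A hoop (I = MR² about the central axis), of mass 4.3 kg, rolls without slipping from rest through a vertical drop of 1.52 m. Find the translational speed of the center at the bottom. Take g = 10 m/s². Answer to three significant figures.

v ≈ 3.90 m/s

The moment of inertia is MR², giving k ≡ I/(MR²) = 1.
Since it rolls without slipping, ω = v/R and KE = ½Mv² + ½Iω² = ½(1+k)Mv² = Mv².
Setting Mgh = Mv² gives v = √(2gh/(1+k)) = √(2·10·1.52/2) ≈ 3.90 m/s.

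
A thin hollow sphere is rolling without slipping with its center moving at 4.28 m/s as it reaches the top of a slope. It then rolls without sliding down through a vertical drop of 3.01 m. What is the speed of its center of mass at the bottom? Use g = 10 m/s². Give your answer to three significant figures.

v ≈ 7.38 m/s

The moment of inertia is (2/3)MR², giving k ≡ I/(MR²) = 2/3.
The rolling condition ω = v/R makes the rotational term ½I(v/R)² = ½kMv², so KE_total = ½(1+k)Mv² = (5/6)Mv².
Conserving energy between top and bottom: (5/6)Mv² = (5/6)Mv₀² + Mgh, hence v² = v₀² + 2gh/(1+k).
v = √(4.28² + 2×10×3.01/1.667) = √54.44 ≈ 7.38 m/s.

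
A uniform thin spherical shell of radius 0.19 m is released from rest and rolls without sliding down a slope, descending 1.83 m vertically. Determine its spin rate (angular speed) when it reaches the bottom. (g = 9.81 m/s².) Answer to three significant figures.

The moment of inertia is (2/3)MR², giving k ≡ I/(MR²) = 2/3.
Pure rolling means v = ωR; then KE = ½Mv² + ½I(v/R)² = ½(1+k)Mv² = (5/6)Mv².
Energy conservation Mgh = ½(1+k)Mv² gives v = √(2gh/(1+k)) = √(2 × 9.81 × 1.83 / 1.667) = 4.641 m/s.
Then ω = v/R = 4.641 / 0.19 ≈ 24.4 rad/s.

ω ≈ 24.4 rad/s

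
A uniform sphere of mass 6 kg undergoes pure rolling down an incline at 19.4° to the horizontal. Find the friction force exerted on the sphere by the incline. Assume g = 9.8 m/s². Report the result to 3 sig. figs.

For this body I = (2/5)MR², i.e. k = I/(MR²) = 0.4.
Along the incline Mg sinθ − f = Ma, and torque about the center fR = Iα = kMR²(a/R) gives f = kMa.
Combining, a = g sinθ/(1+k) and f = kMa = kMg sinθ/(1+k).
f = 0.4 × 6 × 9.8 × sin19.4° / 1.4 ≈ 5.58 N.

f ≈ 5.58 N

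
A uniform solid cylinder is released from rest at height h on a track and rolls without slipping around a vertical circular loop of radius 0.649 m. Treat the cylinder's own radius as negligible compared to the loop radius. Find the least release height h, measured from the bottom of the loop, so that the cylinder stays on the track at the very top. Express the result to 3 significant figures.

h_min ≈ 1.78 m

Here I = (1/2)MR², so the shape factor k = I/(MR²) = 0.5.
At the top of the loop, the minimum-contact condition is Mg = Mv_top²/r, so v_top² = gr.
With ω = v/R, the kinetic energy at speed v is ½(1+k)Mv² = (3/4)Mv².
Energy conservation from release (height h) to the top (height 2r): Mgh = Mg(2r) + (3/4)M·gr.
Thus h_min = 2r + (1+k)r/2 = r(2 + 1.5/2) = 0.649 × 2.75 ≈ 1.78 m.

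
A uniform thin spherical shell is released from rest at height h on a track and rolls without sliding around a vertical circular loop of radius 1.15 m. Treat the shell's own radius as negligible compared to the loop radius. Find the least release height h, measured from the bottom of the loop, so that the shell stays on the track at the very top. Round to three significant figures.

The moment of inertia is (2/3)MR², giving k ≡ I/(MR²) = 2/3.
At the top, contact is just lost when gravity alone supplies the centripetal force: Mg = Mv_top²/r, i.e. v_top² = gr.
With ω = v/R, the kinetic energy at speed v is ½(1+k)Mv² = (5/6)Mv².
Energy conservation from release (height h) to the top (height 2r): Mgh = Mg(2r) + (5/6)M·gr.
Thus h_min = 2r + (1+k)r/2 = r(2 + 1.667/2) = 1.15 × 2.833 ≈ 3.26 m.

h_min ≈ 3.26 m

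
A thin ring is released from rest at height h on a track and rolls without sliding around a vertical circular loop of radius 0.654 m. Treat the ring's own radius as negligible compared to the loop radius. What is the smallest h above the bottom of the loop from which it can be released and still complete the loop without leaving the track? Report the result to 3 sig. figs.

The moment of inertia is MR², giving k ≡ I/(MR²) = 1.
At the top of the loop, the minimum-contact condition is Mg = Mv_top²/r, so v_top² = gr.
With ω = v/R, the kinetic energy at speed v is ½(1+k)Mv² = Mv².
Energy conservation from release (height h) to the top (height 2r): Mgh = Mg(2r) + M·gr.
Thus h_min = 2r + (1+k)r/2 = r(2 + 2/2) = 0.654 × 3 ≈ 1.96 m.

h_min ≈ 1.96 m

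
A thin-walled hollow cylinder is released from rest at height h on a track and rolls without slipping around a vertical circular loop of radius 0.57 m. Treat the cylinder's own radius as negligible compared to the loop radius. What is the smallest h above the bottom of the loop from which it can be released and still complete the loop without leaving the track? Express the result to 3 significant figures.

h_min ≈ 1.71 m

Here I = MR², so the shape factor k = I/(MR²) = 1.
At the top, contact is just lost when gravity alone supplies the centripetal force: Mg = Mv_top²/r, i.e. v_top² = gr.
With ω = v/R, the kinetic energy at speed v is ½(1+k)Mv² = Mv².
Energy conservation from release (height h) to the top (height 2r): Mgh = Mg(2r) + M·gr.
Thus h_min = 2r + (1+k)r/2 = r(2 + 2/2) = 0.57 × 3 ≈ 1.71 m.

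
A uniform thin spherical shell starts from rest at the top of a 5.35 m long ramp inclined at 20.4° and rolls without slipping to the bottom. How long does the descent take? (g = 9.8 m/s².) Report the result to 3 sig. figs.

t ≈ 2.28 s

Here I = (2/3)MR², so the shape factor k = I/(MR²) = 2/3.
Translational: Mg sinθ − f = Ma. Rotational about the CM: fR = Iα = kMRa, so f = kMa.
Hence a = g sinθ/(1+k) = 9.8×sin20.4°/1.667 = 2.05 m/s².
Starting from rest, L = ½at², so t = √(2L/a) = √(2×5.35/2.05) ≈ 2.28 s.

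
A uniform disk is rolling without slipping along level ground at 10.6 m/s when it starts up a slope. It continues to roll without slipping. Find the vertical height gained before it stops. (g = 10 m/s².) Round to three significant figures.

For this body I = (1/2)MR², i.e. k = I/(MR²) = 0.5.
Pure rolling means v = ωR; then KE = ½Mv² + ½I(v/R)² = ½(1+k)Mv² = (3/4)Mv².
All of this converts to potential energy at the highest point: (3/4)Mv₀² = Mgh.
Thus h = (1+k)v₀²/(2g) = 1.5 × 10.6² / (2 × 10) ≈ 8.43 m.

h ≈ 8.43 m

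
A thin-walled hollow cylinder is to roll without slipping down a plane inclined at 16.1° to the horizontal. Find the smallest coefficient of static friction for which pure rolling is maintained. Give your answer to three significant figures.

The moment of inertia is MR², giving k ≡ I/(MR²) = 1.
Along the incline Mg sinθ − f = Ma, and torque about the center fR = Iα = kMR²(a/R) gives f = kMa.
These give a = g sinθ/(1+k) and the required friction f = kMg sinθ/(1+k).
The normal force is N = Mg cosθ, so μ_min = f/N = k tanθ/(1+k).
μ_min = 1 × tan16.1° / 2 ≈ 0.144.

μ_min ≈ 0.144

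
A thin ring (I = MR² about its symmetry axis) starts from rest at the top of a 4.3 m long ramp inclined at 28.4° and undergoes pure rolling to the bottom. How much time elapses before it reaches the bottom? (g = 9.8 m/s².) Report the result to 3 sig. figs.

For this body I = MR², i.e. k = I/(MR²) = 1.
Newton's second law down the slope: Mg sinθ − f = Ma. The torque equation fR = Iα (with α = a/R) gives f = kMa.
Hence a = g sinθ/(1+k) = 9.8×sin28.4°/2 = 2.331 m/s².
With constant a from rest, t = √(2L/a) = √(2·4.3/2.331) ≈ 1.92 s.

t ≈ 1.92 s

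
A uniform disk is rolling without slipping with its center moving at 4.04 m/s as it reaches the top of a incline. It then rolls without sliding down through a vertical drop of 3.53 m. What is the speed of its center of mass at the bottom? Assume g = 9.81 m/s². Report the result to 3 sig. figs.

For this body I = (1/2)MR², i.e. k = I/(MR²) = 0.5.
Since it rolls without slipping, ω = v/R and KE = ½Mv² + ½Iω² = ½(1+k)Mv² = (3/4)Mv².
Conserving energy between top and bottom: (3/4)Mv² = (3/4)Mv₀² + Mgh, hence v² = v₀² + 2gh/(1+k).
v = √(4.04² + 2×9.81×3.53/1.5) = √62.49 ≈ 7.91 m/s.

v ≈ 7.91 m/s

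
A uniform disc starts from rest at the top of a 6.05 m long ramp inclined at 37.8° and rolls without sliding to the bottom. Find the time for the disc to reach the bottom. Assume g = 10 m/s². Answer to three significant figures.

For this body I = (1/2)MR², i.e. k = I/(MR²) = 0.5.
Newton's second law down the slope: Mg sinθ − f = Ma. The torque equation fR = Iα (with α = a/R) gives f = kMa.
Hence a = g sinθ/(1+k) = 10×sin37.8°/1.5 = 4.086 m/s².
With constant a from rest, t = √(2L/a) = √(2·6.05/4.086) ≈ 1.72 s.

t ≈ 1.72 s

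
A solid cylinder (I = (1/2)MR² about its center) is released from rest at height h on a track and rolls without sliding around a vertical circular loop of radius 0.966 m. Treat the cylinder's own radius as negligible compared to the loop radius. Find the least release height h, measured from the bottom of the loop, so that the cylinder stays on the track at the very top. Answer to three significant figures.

h_min ≈ 2.66 m

With I = (1/2)MR², the ratio k = I/(MR²) is 0.5.
At the top of the loop, the minimum-contact condition is Mg = Mv_top²/r, so v_top² = gr.
With ω = v/R, the kinetic energy at speed v is ½(1+k)Mv² = (3/4)Mv².
Energy conservation from release (height h) to the top (height 2r): Mgh = Mg(2r) + (3/4)M·gr.
Thus h_min = 2r + (1+k)r/2 = r(2 + 1.5/2) = 0.966 × 2.75 ≈ 2.66 m.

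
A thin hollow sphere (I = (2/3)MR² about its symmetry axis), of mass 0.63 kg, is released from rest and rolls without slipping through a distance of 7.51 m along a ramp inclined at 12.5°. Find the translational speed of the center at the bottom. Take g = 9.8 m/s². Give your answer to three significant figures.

v ≈ 4.37 m/s

Here I = (2/3)MR², so the shape factor k = I/(MR²) = 2/3.
Since it rolls without slipping, ω = v/R and KE = ½Mv² + ½Iω² = ½(1+k)Mv² = (5/6)Mv².
The vertical drop is h = L sinθ = 7.51 × sin12.5° = 1.625 m.
Setting Mgh = (5/6)Mv² gives v = √(2gh/(1+k)) = √(2·9.8·1.625/1.667) ≈ 4.37 m/s.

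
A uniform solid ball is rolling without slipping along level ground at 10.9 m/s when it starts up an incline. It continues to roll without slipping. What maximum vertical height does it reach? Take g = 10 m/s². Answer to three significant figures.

h ≈ 8.32 m

Here I = (2/5)MR², so the shape factor k = I/(MR²) = 0.4.
Since it rolls without slipping, ω = v/R and KE = ½Mv² + ½Iω² = ½(1+k)Mv² = (7/10)Mv².
At the top the kinetic energy is zero, so (7/10)Mv₀² = Mgh.
Thus h = (1+k)v₀²/(2g) = 1.4 × 10.9² / (2 × 10) ≈ 8.32 m.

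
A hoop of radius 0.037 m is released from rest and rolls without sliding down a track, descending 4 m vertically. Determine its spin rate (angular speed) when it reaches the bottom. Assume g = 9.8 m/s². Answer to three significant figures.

ω ≈ 169 rad/s

Here I = MR², so the shape factor k = I/(MR²) = 1.
Since it rolls without slipping, ω = v/R and KE = ½Mv² + ½Iω² = ½(1+k)Mv² = Mv².
Energy conservation Mgh = ½(1+k)Mv² gives v = √(2gh/(1+k)) = √(2 × 9.8 × 4 / 2) = 6.261 m/s.
Then ω = v/R = 6.261 / 0.037 ≈ 169 rad/s.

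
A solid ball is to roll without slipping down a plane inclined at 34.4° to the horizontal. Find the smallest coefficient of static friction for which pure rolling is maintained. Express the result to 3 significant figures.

Here I = (2/5)MR², so the shape factor k = I/(MR²) = 0.4.
Newton's second law down the slope: Mg sinθ − f = Ma. The torque equation fR = Iα (with α = a/R) gives f = kMa.
These give a = g sinθ/(1+k) and the required friction f = kMg sinθ/(1+k).
With N = Mg cosθ, the no-slip condition f ≤ μN gives μ_min = f/N = k tanθ/(1+k).
μ_min = 0.4 × tan34.4° / 1.4 ≈ 0.196.

μ_min ≈ 0.196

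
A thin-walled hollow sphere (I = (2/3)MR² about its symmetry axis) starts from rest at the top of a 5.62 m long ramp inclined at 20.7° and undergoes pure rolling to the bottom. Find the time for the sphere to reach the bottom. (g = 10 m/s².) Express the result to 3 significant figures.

t ≈ 2.30 s

With I = (2/3)MR², the ratio k = I/(MR²) is 2/3.
Along the incline Mg sinθ − f = Ma, and torque about the center fR = Iα = kMR²(a/R) gives f = kMa.
Hence a = g sinθ/(1+k) = 10×sin20.7°/1.667 = 2.121 m/s².
With constant a from rest, t = √(2L/a) = √(2·5.62/2.121) ≈ 2.30 s.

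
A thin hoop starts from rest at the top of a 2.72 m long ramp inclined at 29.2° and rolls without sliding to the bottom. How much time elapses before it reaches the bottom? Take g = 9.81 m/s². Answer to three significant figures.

With I = MR², the ratio k = I/(MR²) is 1.
Translational: Mg sinθ − f = Ma. Rotational about the CM: fR = Iα = kMRa, so f = kMa.
Hence a = g sinθ/(1+k) = 9.81×sin29.2°/2 = 2.393 m/s².
Starting from rest, L = ½at², so t = √(2L/a) = √(2×2.72/2.393) ≈ 1.51 s.

t ≈ 1.51 s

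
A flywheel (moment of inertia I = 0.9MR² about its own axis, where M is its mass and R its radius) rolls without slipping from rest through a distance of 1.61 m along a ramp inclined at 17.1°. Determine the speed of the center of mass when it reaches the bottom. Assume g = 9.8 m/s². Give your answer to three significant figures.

v ≈ 2.21 m/s

The moment of inertia is 0.9MR², giving k ≡ I/(MR²) = 0.9.
Pure rolling means v = ωR; then KE = ½Mv² + ½I(v/R)² = ½(1+k)Mv² = (19/20)Mv².
The vertical drop is h = L sinθ = 1.61 × sin17.1° = 0.4734 m.
Energy conservation: Mgh = (19/20)Mv², so v = √(2gh/(1+k)) = √(2 × 9.8 × 0.4734 / 1.9) ≈ 2.21 m/s.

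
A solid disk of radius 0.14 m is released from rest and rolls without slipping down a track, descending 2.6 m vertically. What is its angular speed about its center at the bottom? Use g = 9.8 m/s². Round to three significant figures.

ω ≈ 41.6 rad/s

With I = (1/2)MR², the ratio k = I/(MR²) is 0.5.
Since it rolls without slipping, ω = v/R and KE = ½Mv² + ½Iω² = ½(1+k)Mv² = (3/4)Mv².
Energy conservation Mgh = ½(1+k)Mv² gives v = √(2gh/(1+k)) = √(2 × 9.8 × 2.6 / 1.5) = 5.829 m/s.
The angular speed follows from ω = v/R = 5.829/0.14 ≈ 41.6 rad/s.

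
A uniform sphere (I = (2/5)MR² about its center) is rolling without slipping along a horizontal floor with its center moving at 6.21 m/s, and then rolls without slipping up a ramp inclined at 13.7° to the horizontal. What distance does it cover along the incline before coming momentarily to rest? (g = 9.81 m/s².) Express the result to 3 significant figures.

Here I = (2/5)MR², so the shape factor k = I/(MR²) = 0.4.
Pure rolling means v = ωR; then KE = ½Mv² + ½I(v/R)² = ½(1+k)Mv² = (7/10)Mv².
Setting this equal to Mgh gives the vertical rise h = (1+k)v₀²/(2g) = 1.4×6.21²/(2×9.81) = 2.752 m.
The distance along the slope is d = h/sinθ = 2.752/sin13.7° ≈ 11.6 m.

d ≈ 11.6 m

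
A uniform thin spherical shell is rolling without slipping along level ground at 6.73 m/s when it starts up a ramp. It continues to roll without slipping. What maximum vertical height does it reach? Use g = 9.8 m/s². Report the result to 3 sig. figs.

h ≈ 3.85 m

For this body I = (2/3)MR², i.e. k = I/(MR²) = 2/3.
Since it rolls without slipping, ω = v/R and KE = ½Mv² + ½Iω² = ½(1+k)Mv² = (5/6)Mv².
All of this converts to potential energy at the highest point: (5/6)Mv₀² = Mgh.
Thus h = (1+k)v₀²/(2g) = 1.667 × 6.73² / (2 × 9.8) ≈ 3.85 m.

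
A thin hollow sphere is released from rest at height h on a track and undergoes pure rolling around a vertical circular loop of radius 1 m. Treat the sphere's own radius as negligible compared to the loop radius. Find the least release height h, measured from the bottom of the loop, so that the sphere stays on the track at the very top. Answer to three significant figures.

h_min ≈ 2.83 m

Here I = (2/3)MR², so the shape factor k = I/(MR²) = 2/3.
At the top, contact is just lost when gravity alone supplies the centripetal force: Mg = Mv_top²/r, i.e. v_top² = gr.
With ω = v/R, the kinetic energy at speed v is ½(1+k)Mv² = (5/6)Mv².
Energy conservation from release (height h) to the top (height 2r): Mgh = Mg(2r) + (5/6)M·gr.
Thus h_min = 2r + (1+k)r/2 = r(2 + 1.667/2) = 1 × 2.833 ≈ 2.83 m.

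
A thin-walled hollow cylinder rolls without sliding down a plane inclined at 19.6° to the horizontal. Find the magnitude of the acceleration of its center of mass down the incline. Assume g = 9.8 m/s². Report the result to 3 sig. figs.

The moment of inertia is MR², giving k ≡ I/(MR²) = 1.
Translational: Mg sinθ − f = Ma. Rotational about the CM: fR = Iα = kMRa, so f = kMa.
Eliminating f: Mg sinθ = (1+k)Ma, so a = g sinθ/(1+k) = 9.8 × sin19.6° / 2 ≈ 1.64 m/s².

a ≈ 1.64 m/s²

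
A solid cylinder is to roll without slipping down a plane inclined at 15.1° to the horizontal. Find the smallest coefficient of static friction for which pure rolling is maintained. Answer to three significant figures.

With I = (1/2)MR², the ratio k = I/(MR²) is 0.5.
Newton's second law down the slope: Mg sinθ − f = Ma. The torque equation fR = Iα (with α = a/R) gives f = kMa.
These give a = g sinθ/(1+k) and the required friction f = kMg sinθ/(1+k).
The normal force is N = Mg cosθ, so μ_min = f/N = k tanθ/(1+k).
μ_min = 0.5 × tan15.1° / 1.5 ≈ 0.0899.

μ_min ≈ 0.0899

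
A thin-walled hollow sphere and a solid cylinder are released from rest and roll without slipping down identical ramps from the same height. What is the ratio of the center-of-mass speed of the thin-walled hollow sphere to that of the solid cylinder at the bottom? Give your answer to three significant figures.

Each satisfies Mgh = ½(1+k)Mv² with k = I/(MR²), so v ∝ 1/√(1+k).
For the thin-walled hollow sphere k = 2/3; for the solid cylinder k = 0.5.
v₁/v₂ = √((1+k₂)/(1+k₁)) = √(1.5/1.667) ≈ 0.949.

v_ratio ≈ 0.949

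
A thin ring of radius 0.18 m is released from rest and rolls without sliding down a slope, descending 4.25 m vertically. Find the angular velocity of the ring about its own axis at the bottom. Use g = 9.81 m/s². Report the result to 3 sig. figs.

ω ≈ 35.9 rad/s

With I = MR², the ratio k = I/(MR²) is 1.
Pure rolling means v = ωR; then KE = ½Mv² + ½I(v/R)² = ½(1+k)Mv² = Mv².
Energy conservation Mgh = ½(1+k)Mv² gives v = √(2gh/(1+k)) = √(2 × 9.81 × 4.25 / 2) = 6.457 m/s.
The angular speed follows from ω = v/R = 6.457/0.18 ≈ 35.9 rad/s.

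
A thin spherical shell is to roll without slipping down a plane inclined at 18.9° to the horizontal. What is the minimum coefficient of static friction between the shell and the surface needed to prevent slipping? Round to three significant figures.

The moment of inertia is (2/3)MR², giving k ≡ I/(MR²) = 2/3.
Newton's second law down the slope: Mg sinθ − f = Ma. The torque equation fR = Iα (with α = a/R) gives f = kMa.
These give a = g sinθ/(1+k) and the required friction f = kMg sinθ/(1+k).
The normal force is N = Mg cosθ, so μ_min = f/N = k tanθ/(1+k).
μ_min = (2/3) × tan18.9° / 1.667 ≈ 0.137.

μ_min ≈ 0.137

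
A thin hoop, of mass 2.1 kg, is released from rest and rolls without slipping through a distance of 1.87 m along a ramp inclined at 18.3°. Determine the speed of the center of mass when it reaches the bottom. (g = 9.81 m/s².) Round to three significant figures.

v ≈ 2.40 m/s

With I = MR², the ratio k = I/(MR²) is 1.
Since it rolls without slipping, ω = v/R and KE = ½Mv² + ½Iω² = ½(1+k)Mv² = Mv².
The vertical drop is h = L sinθ = 1.87 × sin18.3° = 0.5872 m.
Setting Mgh = Mv² gives v = √(2gh/(1+k)) = √(2·9.81·0.5872/2) ≈ 2.40 m/s.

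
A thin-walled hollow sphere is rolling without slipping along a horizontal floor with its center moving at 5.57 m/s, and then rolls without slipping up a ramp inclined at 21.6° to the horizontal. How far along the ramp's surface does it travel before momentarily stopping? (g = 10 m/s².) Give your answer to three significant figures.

For this body I = (2/3)MR², i.e. k = I/(MR²) = 2/3.
Since it rolls without slipping, ω = v/R and KE = ½Mv² + ½Iω² = ½(1+k)Mv² = (5/6)Mv².
Setting this equal to Mgh gives the vertical rise h = (1+k)v₀²/(2g) = 1.667×5.57²/(2×10) = 2.585 m.
Along the incline, d = h/sinθ = 2.585/sin21.6° ≈ 7.02 m.

d ≈ 7.02 m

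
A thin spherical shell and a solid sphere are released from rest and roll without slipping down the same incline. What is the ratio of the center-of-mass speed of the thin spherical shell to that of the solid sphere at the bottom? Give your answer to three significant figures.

v_ratio ≈ 0.917

Each satisfies Mgh = ½(1+k)Mv² with k = I/(MR²), so v ∝ 1/√(1+k).
For the thin spherical shell k = 2/3; for the solid sphere k = 0.4.
v₁/v₂ = √((1+k₂)/(1+k₁)) = √(1.4/1.667) ≈ 0.917.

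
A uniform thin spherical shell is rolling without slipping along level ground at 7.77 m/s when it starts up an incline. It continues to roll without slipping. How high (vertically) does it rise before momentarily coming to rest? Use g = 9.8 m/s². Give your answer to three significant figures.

Here I = (2/3)MR², so the shape factor k = I/(MR²) = 2/3.
Pure rolling means v = ωR; then KE = ½Mv² + ½I(v/R)² = ½(1+k)Mv² = (5/6)Mv².
All of this converts to potential energy at the highest point: (5/6)Mv₀² = Mgh.
Thus h = (1+k)v₀²/(2g) = 1.667 × 7.77² / (2 × 9.8) ≈ 5.13 m.

h ≈ 5.13 m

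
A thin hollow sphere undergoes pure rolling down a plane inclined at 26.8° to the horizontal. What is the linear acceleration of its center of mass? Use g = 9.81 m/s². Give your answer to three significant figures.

Here I = (2/3)MR², so the shape factor k = I/(MR²) = 2/3.
Along the incline Mg sinθ − f = Ma, and torque about the center fR = Iα = kMR²(a/R) gives f = kMa.
Eliminating f: Mg sinθ = (1+k)Ma, so a = g sinθ/(1+k) = 9.81 × sin26.8° / 1.667 ≈ 2.65 m/s².

a ≈ 2.65 m/s²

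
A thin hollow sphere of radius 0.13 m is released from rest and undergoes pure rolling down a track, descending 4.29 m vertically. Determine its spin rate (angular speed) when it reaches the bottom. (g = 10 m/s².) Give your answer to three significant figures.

For this body I = (2/3)MR², i.e. k = I/(MR²) = 2/3.
The rolling condition ω = v/R makes the rotational term ½I(v/R)² = ½kMv², so KE_total = ½(1+k)Mv² = (5/6)Mv².
Energy conservation Mgh = ½(1+k)Mv² gives v = √(2gh/(1+k)) = √(2 × 10 × 4.29 / 1.667) = 7.175 m/s.
The angular speed follows from ω = v/R = 7.175/0.13 ≈ 55.2 rad/s.

ω ≈ 55.2 rad/s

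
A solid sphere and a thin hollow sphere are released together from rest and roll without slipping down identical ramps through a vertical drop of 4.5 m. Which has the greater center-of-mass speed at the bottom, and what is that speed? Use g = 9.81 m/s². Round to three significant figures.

For rolling without slipping, Mgh = ½(1+k)Mv² where k = I/(MR²), so v = √(2gh/(1+k)).
Solid sphere: k = 0.4, giving v = √(2×9.81×4.5/1.4) = 7.941 m/s.
Thin hollow sphere: k = 2/3, giving v = √(2×9.81×4.5/1.667) = 7.278 m/s.
The smaller k wins: the solid sphere, at ≈ 7.94 m/s.

the solid sphere, at v ≈ 7.94 m/s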